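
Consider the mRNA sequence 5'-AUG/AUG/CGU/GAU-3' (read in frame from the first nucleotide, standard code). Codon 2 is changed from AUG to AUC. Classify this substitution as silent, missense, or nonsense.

Position 6 falls in codon 2: AUG → Met.
After the substitution the codon is AUC → Ile.
Met ≠ Ile, so this is a missense mutation.

missense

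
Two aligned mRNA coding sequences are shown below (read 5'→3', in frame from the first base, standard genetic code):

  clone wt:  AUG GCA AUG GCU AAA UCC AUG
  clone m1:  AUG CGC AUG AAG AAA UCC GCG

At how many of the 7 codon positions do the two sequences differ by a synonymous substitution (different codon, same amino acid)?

Codon 1: AUG Met / AUG Met — identical.
Codon 2: GCA Ala / CGC Arg — nonsynonymous.
Codon 3: AUG Met / AUG Met — identical.
Codon 4: GCU Ala / AAG Lys — nonsynonymous.
Codon 5: AAA Lys / AAA Lys — identical.
Codon 6: UCC Ser / UCC Ser — identical.
Codon 7: AUG Met / GCG Ala — nonsynonymous.
Synonymous differences: 0.

0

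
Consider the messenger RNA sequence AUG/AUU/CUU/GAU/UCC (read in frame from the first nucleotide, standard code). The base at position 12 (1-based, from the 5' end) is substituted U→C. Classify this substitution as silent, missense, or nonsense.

Position 12 falls in codon 4: GAU → Asp.
After the substitution the codon is GAC → Asp.
Both encode Asp, so the change is synonymous.

silent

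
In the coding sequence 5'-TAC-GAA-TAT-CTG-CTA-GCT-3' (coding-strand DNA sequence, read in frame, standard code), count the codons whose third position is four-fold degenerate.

Codon 1 TAC (Tyr): third position 2-fold.
Codon 2 GAA (Glu): third position 2-fold.
Codon 3 TAT (Tyr): third position 2-fold.
Codon 4 CTG (Leu): third position 4-fold.
Codon 5 CTA (Leu): third position 4-fold.
Codon 6 GCT (Ala): third position 4-fold.
Four-fold degenerate third positions: 3.

3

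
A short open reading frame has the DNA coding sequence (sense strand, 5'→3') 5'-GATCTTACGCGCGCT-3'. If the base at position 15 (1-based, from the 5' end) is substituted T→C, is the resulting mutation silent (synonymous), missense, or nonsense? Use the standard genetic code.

silent

Position 15 falls in codon 5: GCT → Ala.
After the substitution the codon is GCC → Ala.
Both encode Ala, so the change is synonymous.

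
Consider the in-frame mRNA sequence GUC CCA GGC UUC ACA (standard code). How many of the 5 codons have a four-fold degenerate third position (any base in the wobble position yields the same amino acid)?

Codon 1 GUC (Val): third position 4-fold.
Codon 2 CCA (Pro): third position 4-fold.
Codon 3 GGC (Gly): third position 4-fold.
Codon 4 UUC (Phe): third position 2-fold.
Codon 5 ACA (Thr): third position 4-fold.
Four-fold degenerate third positions: 4.

4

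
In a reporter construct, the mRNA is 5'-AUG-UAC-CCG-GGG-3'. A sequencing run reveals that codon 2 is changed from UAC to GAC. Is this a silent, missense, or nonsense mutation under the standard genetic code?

Position 4 falls in codon 2: UAC → Tyr.
After the substitution the codon is GAC → Asp.
Tyr ≠ Asp, so this is a missense mutation.

missense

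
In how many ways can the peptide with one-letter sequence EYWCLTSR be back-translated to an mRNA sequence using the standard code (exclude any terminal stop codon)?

Glu: 2 codons.
Tyr: 2 codons.
Trp: 1 codon.
Cys: 2 codons.
Leu: 6 codons.
Thr: 4 codons.
Ser: 6 codons.
Arg: 6 codons.
2 × 2 × 1 × 2 × 6 × 4 × 6 × 6 = 6912.

6912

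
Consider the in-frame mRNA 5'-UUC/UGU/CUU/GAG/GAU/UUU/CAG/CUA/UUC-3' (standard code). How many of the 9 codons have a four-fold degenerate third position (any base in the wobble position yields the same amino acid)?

Codon 1 UUC (Phe): third position 2-fold.
Codon 2 UGU (Cys): third position 2-fold.
Codon 3 CUU (Leu): third position 4-fold.
Codon 4 GAG (Glu): third position 2-fold.
Codon 5 GAU (Asp): third position 2-fold.
Codon 6 UUU (Phe): third position 2-fold.
Codon 7 CAG (Gln): third position 2-fold.
Codon 8 CUA (Leu): third position 4-fold.
Codon 9 UUC (Phe): third position 2-fold.
Four-fold degenerate third positions: 2.

2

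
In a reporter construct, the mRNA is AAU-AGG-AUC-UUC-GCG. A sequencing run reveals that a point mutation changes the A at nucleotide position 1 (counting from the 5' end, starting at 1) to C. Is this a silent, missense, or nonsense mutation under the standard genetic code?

Position 1 falls in codon 1: AAU → Asn.
After the substitution the codon is CAU → His.
Asn ≠ His, so this is a missense mutation.

missense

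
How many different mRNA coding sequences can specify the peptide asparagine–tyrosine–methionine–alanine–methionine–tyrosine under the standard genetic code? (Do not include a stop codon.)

Asn: 2 codons.
Tyr: 2 codons.
Met: 1 codon.
Ala: 4 codons.
Met: 1 codon.
Tyr: 2 codons.
2 × 2 × 1 × 4 × 1 × 2 = 32.

32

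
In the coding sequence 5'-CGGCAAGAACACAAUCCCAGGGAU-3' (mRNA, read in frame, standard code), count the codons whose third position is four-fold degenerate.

Codon 1 CGG (Arg): third position 4-fold.
Codon 2 CAA (Gln): third position 2-fold.
Codon 3 GAA (Glu): third position 2-fold.
Codon 4 CAC (His): third position 2-fold.
Codon 5 AAU (Asn): third position 2-fold.
Codon 6 CCC (Pro): third position 4-fold.
Codon 7 AGG (Arg): third position 2-fold.
Codon 8 GAU (Asp): third position 2-fold.
Four-fold degenerate third positions: 2.

2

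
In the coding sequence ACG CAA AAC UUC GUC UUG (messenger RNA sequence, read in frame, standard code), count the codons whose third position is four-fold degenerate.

2

Codon 1 ACG (Thr): third position 4-fold.
Codon 2 CAA (Gln): third position 2-fold.
Codon 3 AAC (Asn): third position 2-fold.
Codon 4 UUC (Phe): third position 2-fold.
Codon 5 GUC (Val): third position 4-fold.
Codon 6 UUG (Leu): third position 2-fold.
Four-fold degenerate third positions: 2.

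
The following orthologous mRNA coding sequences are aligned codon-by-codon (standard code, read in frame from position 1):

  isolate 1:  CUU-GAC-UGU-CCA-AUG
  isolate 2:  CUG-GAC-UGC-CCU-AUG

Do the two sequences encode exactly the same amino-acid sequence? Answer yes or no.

Codon 1: CUU Leu / CUG Leu — synonymous.
Codon 2: GAC Asp / GAC Asp — identical.
Codon 3: UGU Cys / UGC Cys — synonymous.
Codon 4: CCA Pro / CCU Pro — synonymous.
Codon 5: AUG Met / AUG Met — identical.
Nonsynonymous differences: 0 → same protein.

yes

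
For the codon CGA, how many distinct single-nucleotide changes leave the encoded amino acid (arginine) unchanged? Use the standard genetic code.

4

Position 1: AGA → 1 synonymous.
Position 2: none → 0 synonymous.
Position 3: CGU, CGC, CGG → 3 synonymous.
Total: 1 + 0 + 3 = 4.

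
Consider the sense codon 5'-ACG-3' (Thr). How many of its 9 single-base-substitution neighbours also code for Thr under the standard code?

Position 1: none → 0 synonymous.
Position 2: none → 0 synonymous.
Position 3: ACU, ACC, ACA → 3 synonymous.
Total: 0 + 0 + 3 = 3.

3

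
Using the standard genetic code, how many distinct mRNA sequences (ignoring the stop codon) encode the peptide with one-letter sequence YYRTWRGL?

13824

Tyr: 2 codons.
Tyr: 2 codons.
Arg: 6 codons.
Thr: 4 codons.
Trp: 1 codon.
Arg: 6 codons.
Gly: 4 codons.
Leu: 6 codons.
2 × 2 × 6 × 4 × 1 × 6 × 4 × 6 = 13824.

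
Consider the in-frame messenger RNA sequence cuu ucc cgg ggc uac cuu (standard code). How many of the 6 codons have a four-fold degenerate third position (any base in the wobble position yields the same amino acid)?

5

Codon 1 CUU (Leu): third position 4-fold.
Codon 2 UCC (Ser): third position 4-fold.
Codon 3 CGG (Arg): third position 4-fold.
Codon 4 GGC (Gly): third position 4-fold.
Codon 5 UAC (Tyr): third position 2-fold.
Codon 6 CUU (Leu): third position 4-fold.
Four-fold degenerate third positions: 5.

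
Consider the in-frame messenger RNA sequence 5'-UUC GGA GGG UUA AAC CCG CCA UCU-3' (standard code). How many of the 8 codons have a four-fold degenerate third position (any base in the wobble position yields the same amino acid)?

Codon 1 UUC (Phe): third position 2-fold.
Codon 2 GGA (Gly): third position 4-fold.
Codon 3 GGG (Gly): third position 4-fold.
Codon 4 UUA (Leu): third position 2-fold.
Codon 5 AAC (Asn): third position 2-fold.
Codon 6 CCG (Pro): third position 4-fold.
Codon 7 CCA (Pro): third position 4-fold.
Codon 8 UCU (Ser): third position 4-fold.
Four-fold degenerate third positions: 5.

5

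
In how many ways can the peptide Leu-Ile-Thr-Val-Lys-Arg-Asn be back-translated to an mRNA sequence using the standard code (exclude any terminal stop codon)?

6912

Leu: 6 codons.
Ile: 3 codons.
Thr: 4 codons.
Val: 4 codons.
Lys: 2 codons.
Arg: 6 codons.
Asn: 2 codons.
6 × 3 × 4 × 4 × 2 × 6 × 2 = 6912.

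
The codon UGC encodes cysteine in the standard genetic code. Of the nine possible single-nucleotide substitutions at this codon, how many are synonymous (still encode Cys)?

1

Position 1: none → 0 synonymous.
Position 2: none → 0 synonymous.
Position 3: UGU → 1 synonymous.
Total: 0 + 0 + 1 = 1.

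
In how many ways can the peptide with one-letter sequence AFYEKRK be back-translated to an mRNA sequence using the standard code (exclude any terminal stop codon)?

Ala: 4 codons.
Phe: 2 codons.
Tyr: 2 codons.
Glu: 2 codons.
Lys: 2 codons.
Arg: 6 codons.
Lys: 2 codons.
4 × 2 × 2 × 2 × 2 × 6 × 2 = 768.

768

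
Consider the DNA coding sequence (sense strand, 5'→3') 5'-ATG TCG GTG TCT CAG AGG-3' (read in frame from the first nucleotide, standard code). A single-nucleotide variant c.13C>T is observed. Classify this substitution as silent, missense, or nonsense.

Position 13 falls in codon 5: CAG → Gln.
After the substitution the codon is TAG → Stop.
The new codon is a stop codon, so this is a nonsense mutation.

nonsense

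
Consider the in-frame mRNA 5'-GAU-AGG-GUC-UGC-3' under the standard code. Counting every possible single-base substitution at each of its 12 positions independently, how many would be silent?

Codon 1 (GAU, Asp): 1 synonymous substitution.
Codon 2 (AGG, Arg): 2 synonymous substitutions.
Codon 3 (GUC, Val): 3 synonymous substitutions.
Codon 4 (UGC, Cys): 1 synonymous substitution.
Total: 1 + 2 + 3 + 1 = 7.

7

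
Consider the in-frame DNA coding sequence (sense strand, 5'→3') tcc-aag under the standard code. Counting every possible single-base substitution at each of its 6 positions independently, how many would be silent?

4

Codon 1 (TCC, Ser): 3 synonymous substitutions.
Codon 2 (AAG, Lys): 1 synonymous substitution.
Total: 3 + 1 = 4.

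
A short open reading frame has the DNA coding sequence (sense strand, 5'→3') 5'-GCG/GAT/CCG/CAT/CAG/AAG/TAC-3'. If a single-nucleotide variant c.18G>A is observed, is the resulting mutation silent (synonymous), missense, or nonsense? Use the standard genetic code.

silent

Position 18 falls in codon 6: AAG → Lys.
After the substitution the codon is AAA → Lys.
Both encode Lys, so the change is synonymous.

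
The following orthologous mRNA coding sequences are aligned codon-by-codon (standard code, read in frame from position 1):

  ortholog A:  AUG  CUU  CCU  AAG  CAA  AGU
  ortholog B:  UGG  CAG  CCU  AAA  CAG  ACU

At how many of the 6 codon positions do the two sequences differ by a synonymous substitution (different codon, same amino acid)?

Codon 1: AUG Met / UGG Trp — nonsynonymous.
Codon 2: CUU Leu / CAG Gln — nonsynonymous.
Codon 3: CCU Pro / CCU Pro — identical.
Codon 4: AAG Lys / AAA Lys — synonymous.
Codon 5: CAA Gln / CAG Gln — synonymous.
Codon 6: AGU Ser / ACU Thr — nonsynonymous.
Synonymous differences: 2.

2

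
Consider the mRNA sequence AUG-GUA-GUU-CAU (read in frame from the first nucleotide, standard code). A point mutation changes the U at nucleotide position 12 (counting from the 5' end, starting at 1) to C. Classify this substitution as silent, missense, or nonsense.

silent

Position 12 falls in codon 4: CAU → His.
After the substitution the codon is CAC → His.
Both encode His, so the change is synonymous.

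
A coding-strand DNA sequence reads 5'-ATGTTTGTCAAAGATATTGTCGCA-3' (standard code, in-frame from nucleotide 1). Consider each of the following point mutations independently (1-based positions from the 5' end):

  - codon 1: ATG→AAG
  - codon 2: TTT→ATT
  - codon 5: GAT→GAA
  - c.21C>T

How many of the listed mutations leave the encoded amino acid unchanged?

Codon 1: ATG (Met) → AAG (Lys) — missense.
Codon 2: TTT (Phe) → ATT (Ile) — missense.
Codon 5: GAT (Asp) → GAA (Glu) — missense.
Codon 7: GTC (Val) → GTT (Val) — synonymous.
Synonymous: 1 of 4.

1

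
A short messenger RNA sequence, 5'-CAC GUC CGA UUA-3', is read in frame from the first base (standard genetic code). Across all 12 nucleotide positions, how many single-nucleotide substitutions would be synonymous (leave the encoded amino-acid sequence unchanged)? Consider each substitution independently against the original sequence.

Codon 1 (CAC, His): 1 synonymous substitution.
Codon 2 (GUC, Val): 3 synonymous substitutions.
Codon 3 (CGA, Arg): 4 synonymous substitutions.
Codon 4 (UUA, Leu): 2 synonymous substitutions.
Total: 1 + 3 + 4 + 2 = 10.

10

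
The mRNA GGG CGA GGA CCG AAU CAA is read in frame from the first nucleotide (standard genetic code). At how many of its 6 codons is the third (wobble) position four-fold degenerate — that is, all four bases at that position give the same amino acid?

Codon 1 GGG (Gly): third position 4-fold.
Codon 2 CGA (Arg): third position 4-fold.
Codon 3 GGA (Gly): third position 4-fold.
Codon 4 CCG (Pro): third position 4-fold.
Codon 5 AAU (Asn): third position 2-fold.
Codon 6 CAA (Gln): third position 2-fold.
Four-fold degenerate third positions: 4.

4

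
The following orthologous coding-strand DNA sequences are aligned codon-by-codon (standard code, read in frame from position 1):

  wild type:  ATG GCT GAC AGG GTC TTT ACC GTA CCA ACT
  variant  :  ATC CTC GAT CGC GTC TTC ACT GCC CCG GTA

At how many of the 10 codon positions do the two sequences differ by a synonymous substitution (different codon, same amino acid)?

Codon 1: ATG Met / ATC Ile — nonsynonymous.
Codon 2: GCT Ala / CTC Leu — nonsynonymous.
Codon 3: GAC Asp / GAT Asp — synonymous.
Codon 4: AGG Arg / CGC Arg — synonymous.
Codon 5: GTC Val / GTC Val — identical.
Codon 6: TTT Phe / TTC Phe — synonymous.
Codon 7: ACC Thr / ACT Thr — synonymous.
Codon 8: GTA Val / GCC Ala — nonsynonymous.
Codon 9: CCA Pro / CCG Pro — synonymous.
Codon 10: ACT Thr / GTA Val — nonsynonymous.
Synonymous differences: 5.

5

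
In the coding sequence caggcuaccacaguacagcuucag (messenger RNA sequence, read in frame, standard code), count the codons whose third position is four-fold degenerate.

5

Codon 1 CAG (Gln): third position 2-fold.
Codon 2 GCU (Ala): third position 4-fold.
Codon 3 ACC (Thr): third position 4-fold.
Codon 4 ACA (Thr): third position 4-fold.
Codon 5 GUA (Val): third position 4-fold.
Codon 6 CAG (Gln): third position 2-fold.
Codon 7 CUU (Leu): third position 4-fold.
Codon 8 CAG (Gln): third position 2-fold.
Four-fold degenerate third positions: 5.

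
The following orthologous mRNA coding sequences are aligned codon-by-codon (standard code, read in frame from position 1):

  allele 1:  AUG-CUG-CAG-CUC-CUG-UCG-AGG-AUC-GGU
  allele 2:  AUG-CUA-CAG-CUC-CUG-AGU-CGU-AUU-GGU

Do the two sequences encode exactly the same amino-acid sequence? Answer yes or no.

Codon 1: AUG Met / AUG Met — identical.
Codon 2: CUG Leu / CUA Leu — synonymous.
Codon 3: CAG Gln / CAG Gln — identical.
Codon 4: CUC Leu / CUC Leu — identical.
Codon 5: CUG Leu / CUG Leu — identical.
Codon 6: UCG Ser / AGU Ser — synonymous.
Codon 7: AGG Arg / CGU Arg — synonymous.
Codon 8: AUC Ile / AUU Ile — synonymous.
Codon 9: GGU Gly / GGU Gly — identical.
Nonsynonymous differences: 0 → same protein.

yes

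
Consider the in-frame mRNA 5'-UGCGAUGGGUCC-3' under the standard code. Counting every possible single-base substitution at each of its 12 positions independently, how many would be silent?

Codon 1 (UGC, Cys): 1 synonymous substitution.
Codon 2 (GAU, Asp): 1 synonymous substitution.
Codon 3 (GGG, Gly): 3 synonymous substitutions.
Codon 4 (UCC, Ser): 3 synonymous substitutions.
Total: 1 + 1 + 3 + 3 = 8.

8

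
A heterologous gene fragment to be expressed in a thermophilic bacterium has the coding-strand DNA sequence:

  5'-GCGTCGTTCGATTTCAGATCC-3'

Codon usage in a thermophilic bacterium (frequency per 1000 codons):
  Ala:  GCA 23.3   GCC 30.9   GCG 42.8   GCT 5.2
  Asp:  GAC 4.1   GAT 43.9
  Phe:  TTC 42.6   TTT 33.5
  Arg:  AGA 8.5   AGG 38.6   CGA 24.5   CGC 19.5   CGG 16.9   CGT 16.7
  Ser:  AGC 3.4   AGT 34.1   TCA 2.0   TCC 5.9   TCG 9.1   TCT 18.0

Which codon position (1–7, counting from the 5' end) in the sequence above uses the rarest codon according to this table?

7

Codon 1 GCG (Ala): 42.8 per 1000.
Codon 2 TCG (Ser): 9.1 per 1000.
Codon 3 TTC (Phe): 42.6 per 1000.
Codon 4 GAT (Asp): 43.9 per 1000.
Codon 5 TTC (Phe): 42.6 per 1000.
Codon 6 AGA (Arg): 8.5 per 1000.
Codon 7 TCC (Ser): 5.9 per 1000.
Lowest frequency is 5.9 at codon 7.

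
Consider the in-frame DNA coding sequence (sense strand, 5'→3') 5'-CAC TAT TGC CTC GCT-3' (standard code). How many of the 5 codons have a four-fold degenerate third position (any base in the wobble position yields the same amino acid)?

2

Codon 1 CAC (His): third position 2-fold.
Codon 2 TAT (Tyr): third position 2-fold.
Codon 3 TGC (Cys): third position 2-fold.
Codon 4 CTC (Leu): third position 4-fold.
Codon 5 GCT (Ala): third position 4-fold.
Four-fold degenerate third positions: 2.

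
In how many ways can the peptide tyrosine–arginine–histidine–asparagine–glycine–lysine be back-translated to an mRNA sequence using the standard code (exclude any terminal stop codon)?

Tyr: 2 codons.
Arg: 6 codons.
His: 2 codons.
Asn: 2 codons.
Gly: 4 codons.
Lys: 2 codons.
2 × 6 × 2 × 2 × 4 × 2 = 384.

384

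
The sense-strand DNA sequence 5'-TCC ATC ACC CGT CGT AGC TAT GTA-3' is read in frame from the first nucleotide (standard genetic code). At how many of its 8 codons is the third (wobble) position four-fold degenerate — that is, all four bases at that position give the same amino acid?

5

Codon 1 TCC (Ser): third position 4-fold.
Codon 2 ATC (Ile): third position 3-fold.
Codon 3 ACC (Thr): third position 4-fold.
Codon 4 CGT (Arg): third position 4-fold.
Codon 5 CGT (Arg): third position 4-fold.
Codon 6 AGC (Ser): third position 2-fold.
Codon 7 TAT (Tyr): third position 2-fold.
Codon 8 GTA (Val): third position 4-fold.
Four-fold degenerate third positions: 5.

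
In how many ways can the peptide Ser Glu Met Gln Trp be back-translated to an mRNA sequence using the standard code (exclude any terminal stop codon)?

Ser: 6 codons.
Glu: 2 codons.
Met: 1 codon.
Gln: 2 codons.
Trp: 1 codon.
6 × 2 × 1 × 2 × 1 = 24.

24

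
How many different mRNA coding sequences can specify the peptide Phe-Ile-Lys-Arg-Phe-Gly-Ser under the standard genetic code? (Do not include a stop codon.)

Phe: 2 codons.
Ile: 3 codons.
Lys: 2 codons.
Arg: 6 codons.
Phe: 2 codons.
Gly: 4 codons.
Ser: 6 codons.
2 × 3 × 2 × 6 × 2 × 4 × 6 = 3456.

3456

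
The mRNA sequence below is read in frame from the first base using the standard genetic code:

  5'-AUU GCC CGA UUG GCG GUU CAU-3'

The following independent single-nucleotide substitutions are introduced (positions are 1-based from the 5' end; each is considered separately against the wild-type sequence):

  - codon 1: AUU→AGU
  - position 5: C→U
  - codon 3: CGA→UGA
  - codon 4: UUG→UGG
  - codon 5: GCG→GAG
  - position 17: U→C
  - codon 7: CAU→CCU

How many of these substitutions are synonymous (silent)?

0

Codon 1: AUU (Ile) → AGU (Ser) — missense.
Codon 2: GCC (Ala) → GUC (Val) — missense.
Codon 3: CGA (Arg) → UGA (Stop) — nonsense.
Codon 4: UUG (Leu) → UGG (Trp) — missense.
Codon 5: GCG (Ala) → GAG (Glu) — missense.
Codon 6: GUU (Val) → GCU (Ala) — missense.
Codon 7: CAU (His) → CCU (Pro) — missense.
Synonymous: 0 of 7.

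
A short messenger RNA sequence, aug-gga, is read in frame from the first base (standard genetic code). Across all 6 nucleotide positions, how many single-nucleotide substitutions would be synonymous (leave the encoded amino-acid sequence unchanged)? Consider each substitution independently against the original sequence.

3

Codon 1 (AUG, Met): 0 synonymous substitutions.
Codon 2 (GGA, Gly): 3 synonymous substitutions.
Total: 0 + 3 = 3.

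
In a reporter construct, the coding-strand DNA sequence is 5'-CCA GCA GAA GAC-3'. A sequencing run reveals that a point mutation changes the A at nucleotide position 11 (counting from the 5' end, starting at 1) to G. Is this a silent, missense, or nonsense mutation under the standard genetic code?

Position 11 falls in codon 4: GAC → Asp.
After the substitution the codon is GGC → Gly.
Asp ≠ Gly, so this is a missense mutation.

missense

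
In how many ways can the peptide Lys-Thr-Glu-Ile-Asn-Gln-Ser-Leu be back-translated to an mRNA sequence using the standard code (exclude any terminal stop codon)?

6912

Lys: 2 codons.
Thr: 4 codons.
Glu: 2 codons.
Ile: 3 codons.
Asn: 2 codons.
Gln: 2 codons.
Ser: 6 codons.
Leu: 6 codons.
2 × 4 × 2 × 3 × 2 × 2 × 6 × 6 = 6912.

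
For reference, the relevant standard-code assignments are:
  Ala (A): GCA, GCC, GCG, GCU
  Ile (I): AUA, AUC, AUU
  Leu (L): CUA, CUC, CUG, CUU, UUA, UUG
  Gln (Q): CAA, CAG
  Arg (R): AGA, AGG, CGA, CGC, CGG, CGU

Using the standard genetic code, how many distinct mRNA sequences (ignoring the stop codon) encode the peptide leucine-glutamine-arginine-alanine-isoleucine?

864

Leu: 6 codons.
Gln: 2 codons.
Arg: 6 codons.
Ala: 4 codons.
Ile: 3 codons.
6 × 2 × 6 × 4 × 3 = 864.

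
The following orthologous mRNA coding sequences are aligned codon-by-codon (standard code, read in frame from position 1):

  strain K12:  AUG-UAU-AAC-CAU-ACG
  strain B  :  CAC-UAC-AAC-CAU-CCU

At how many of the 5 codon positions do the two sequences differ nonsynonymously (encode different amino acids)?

Codon 1: AUG Met / CAC His — nonsynonymous.
Codon 2: UAU Tyr / UAC Tyr — synonymous.
Codon 3: AAC Asn / AAC Asn — identical.
Codon 4: CAU His / CAU His — identical.
Codon 5: ACG Thr / CCU Pro — nonsynonymous.
Nonsynonymous differences: 2.

2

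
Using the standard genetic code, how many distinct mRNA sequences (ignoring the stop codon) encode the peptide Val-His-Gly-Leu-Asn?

384

Val: 4 codons.
His: 2 codons.
Gly: 4 codons.
Leu: 6 codons.
Asn: 2 codons.
4 × 2 × 4 × 6 × 2 = 384.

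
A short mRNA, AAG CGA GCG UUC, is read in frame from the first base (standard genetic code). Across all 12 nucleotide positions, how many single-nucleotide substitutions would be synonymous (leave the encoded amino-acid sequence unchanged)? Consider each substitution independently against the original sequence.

9

Codon 1 (AAG, Lys): 1 synonymous substitution.
Codon 2 (CGA, Arg): 4 synonymous substitutions.
Codon 3 (GCG, Ala): 3 synonymous substitutions.
Codon 4 (UUC, Phe): 1 synonymous substitution.
Total: 1 + 4 + 3 + 1 = 9.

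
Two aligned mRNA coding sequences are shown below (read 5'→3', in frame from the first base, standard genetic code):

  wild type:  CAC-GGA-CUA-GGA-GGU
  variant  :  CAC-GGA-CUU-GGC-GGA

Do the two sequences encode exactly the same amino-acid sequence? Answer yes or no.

yes

Codon 1: CAC His / CAC His — identical.
Codon 2: GGA Gly / GGA Gly — identical.
Codon 3: CUA Leu / CUU Leu — synonymous.
Codon 4: GGA Gly / GGC Gly — synonymous.
Codon 5: GGU Gly / GGA Gly — synonymous.
Nonsynonymous differences: 0 → same protein.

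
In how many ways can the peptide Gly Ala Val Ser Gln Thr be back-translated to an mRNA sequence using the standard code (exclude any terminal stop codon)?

Gly: 4 codons.
Ala: 4 codons.
Val: 4 codons.
Ser: 6 codons.
Gln: 2 codons.
Thr: 4 codons.
4 × 4 × 4 × 6 × 2 × 4 = 3072.

3072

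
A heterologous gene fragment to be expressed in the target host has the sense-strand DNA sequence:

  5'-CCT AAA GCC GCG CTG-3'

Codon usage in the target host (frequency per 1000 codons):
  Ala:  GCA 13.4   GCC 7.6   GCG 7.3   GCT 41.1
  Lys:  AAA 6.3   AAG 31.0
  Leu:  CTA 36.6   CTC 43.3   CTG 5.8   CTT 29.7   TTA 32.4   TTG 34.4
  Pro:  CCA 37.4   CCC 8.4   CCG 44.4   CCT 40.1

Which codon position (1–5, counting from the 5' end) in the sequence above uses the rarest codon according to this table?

5

Codon 1 CCT (Pro): 40.1 per 1000.
Codon 2 AAA (Lys): 6.3 per 1000.
Codon 3 GCC (Ala): 7.6 per 1000.
Codon 4 GCG (Ala): 7.3 per 1000.
Codon 5 CTG (Leu): 5.8 per 1000.
Lowest frequency is 5.8 at codon 5.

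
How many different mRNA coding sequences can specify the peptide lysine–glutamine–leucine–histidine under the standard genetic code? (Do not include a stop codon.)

Lys: 2 codons.
Gln: 2 codons.
Leu: 6 codons.
His: 2 codons.
2 × 2 × 6 × 2 = 48.

48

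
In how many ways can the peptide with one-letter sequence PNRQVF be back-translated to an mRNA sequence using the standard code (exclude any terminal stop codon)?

Pro: 4 codons.
Asn: 2 codons.
Arg: 6 codons.
Gln: 2 codons.
Val: 4 codons.
Phe: 2 codons.
4 × 2 × 6 × 2 × 4 × 2 = 768.

768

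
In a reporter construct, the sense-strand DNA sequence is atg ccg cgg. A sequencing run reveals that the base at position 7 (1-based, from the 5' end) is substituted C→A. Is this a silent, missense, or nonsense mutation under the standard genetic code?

silent

Position 7 falls in codon 3: CGG → Arg.
After the substitution the codon is AGG → Arg.
Both encode Arg, so the change is synonymous.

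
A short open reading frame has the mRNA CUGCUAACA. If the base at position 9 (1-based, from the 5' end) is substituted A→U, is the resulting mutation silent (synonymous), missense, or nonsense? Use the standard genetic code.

silent

Position 9 falls in codon 3: ACA → Thr.
After the substitution the codon is ACU → Thr.
Both encode Thr, so the change is synonymous.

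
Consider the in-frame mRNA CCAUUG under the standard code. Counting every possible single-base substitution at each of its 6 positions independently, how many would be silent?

Codon 1 (CCA, Pro): 3 synonymous substitutions.
Codon 2 (UUG, Leu): 2 synonymous substitutions.
Total: 3 + 2 = 5.

5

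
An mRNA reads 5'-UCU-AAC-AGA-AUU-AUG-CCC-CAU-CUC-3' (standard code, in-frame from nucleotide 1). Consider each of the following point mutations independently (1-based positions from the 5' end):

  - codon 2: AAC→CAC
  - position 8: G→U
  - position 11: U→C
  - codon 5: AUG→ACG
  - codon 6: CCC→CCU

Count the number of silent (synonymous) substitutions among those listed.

1

Codon 2: AAC (Asn) → CAC (His) — missense.
Codon 3: AGA (Arg) → AUA (Ile) — missense.
Codon 4: AUU (Ile) → ACU (Thr) — missense.
Codon 5: AUG (Met) → ACG (Thr) — missense.
Codon 6: CCC (Pro) → CCU (Pro) — synonymous.
Synonymous: 1 of 5.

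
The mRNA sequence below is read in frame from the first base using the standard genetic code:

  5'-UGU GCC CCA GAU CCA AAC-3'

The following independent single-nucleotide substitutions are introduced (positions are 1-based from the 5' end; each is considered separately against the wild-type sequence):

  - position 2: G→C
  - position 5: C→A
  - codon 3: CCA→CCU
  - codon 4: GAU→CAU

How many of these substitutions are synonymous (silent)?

Codon 1: UGU (Cys) → UCU (Ser) — missense.
Codon 2: GCC (Ala) → GAC (Asp) — missense.
Codon 3: CCA (Pro) → CCU (Pro) — synonymous.
Codon 4: GAU (Asp) → CAU (His) — missense.
Synonymous: 1 of 4.

1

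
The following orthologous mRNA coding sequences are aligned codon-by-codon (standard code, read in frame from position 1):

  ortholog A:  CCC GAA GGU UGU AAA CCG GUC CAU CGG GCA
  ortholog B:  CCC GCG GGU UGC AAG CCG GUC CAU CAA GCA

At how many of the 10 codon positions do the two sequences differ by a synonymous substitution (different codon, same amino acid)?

2

Codon 1: CCC Pro / CCC Pro — identical.
Codon 2: GAA Glu / GCG Ala — nonsynonymous.
Codon 3: GGU Gly / GGU Gly — identical.
Codon 4: UGU Cys / UGC Cys — synonymous.
Codon 5: AAA Lys / AAG Lys — synonymous.
Codon 6: CCG Pro / CCG Pro — identical.
Codon 7: GUC Val / GUC Val — identical.
Codon 8: CAU His / CAU His — identical.
Codon 9: CGG Arg / CAA Gln — nonsynonymous.
Codon 10: GCA Ala / GCA Ala — identical.
Synonymous differences: 2.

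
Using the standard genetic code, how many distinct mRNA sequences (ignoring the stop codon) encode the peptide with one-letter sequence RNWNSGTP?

Arg: 6 codons.
Asn: 2 codons.
Trp: 1 codon.
Asn: 2 codons.
Ser: 6 codons.
Gly: 4 codons.
Thr: 4 codons.
Pro: 4 codons.
6 × 2 × 1 × 2 × 6 × 4 × 4 × 4 = 9216.

9216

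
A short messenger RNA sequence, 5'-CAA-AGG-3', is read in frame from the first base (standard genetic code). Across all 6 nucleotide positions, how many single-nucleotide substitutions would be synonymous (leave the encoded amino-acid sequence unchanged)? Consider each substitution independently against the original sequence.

3

Codon 1 (CAA, Gln): 1 synonymous substitution.
Codon 2 (AGG, Arg): 2 synonymous substitutions.
Total: 1 + 2 = 3.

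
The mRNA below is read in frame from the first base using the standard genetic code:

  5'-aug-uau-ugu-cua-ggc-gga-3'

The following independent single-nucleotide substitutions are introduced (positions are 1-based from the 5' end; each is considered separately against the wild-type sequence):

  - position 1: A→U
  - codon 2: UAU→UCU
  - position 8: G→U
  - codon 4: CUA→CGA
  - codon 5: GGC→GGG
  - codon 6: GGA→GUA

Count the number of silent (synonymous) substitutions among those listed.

1

Codon 1: AUG (Met) → UUG (Leu) — missense.
Codon 2: UAU (Tyr) → UCU (Ser) — missense.
Codon 3: UGU (Cys) → UUU (Phe) — missense.
Codon 4: CUA (Leu) → CGA (Arg) — missense.
Codon 5: GGC (Gly) → GGG (Gly) — synonymous.
Codon 6: GGA (Gly) → GUA (Val) — missense.
Synonymous: 1 of 6.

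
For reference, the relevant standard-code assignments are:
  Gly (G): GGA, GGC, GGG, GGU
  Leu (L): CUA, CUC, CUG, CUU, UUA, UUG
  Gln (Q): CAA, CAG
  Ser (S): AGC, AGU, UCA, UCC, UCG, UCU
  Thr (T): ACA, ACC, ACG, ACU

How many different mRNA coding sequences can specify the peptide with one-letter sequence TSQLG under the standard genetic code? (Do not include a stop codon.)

Thr: 4 codons.
Ser: 6 codons.
Gln: 2 codons.
Leu: 6 codons.
Gly: 4 codons.
4 × 6 × 2 × 6 × 4 = 1152.

1152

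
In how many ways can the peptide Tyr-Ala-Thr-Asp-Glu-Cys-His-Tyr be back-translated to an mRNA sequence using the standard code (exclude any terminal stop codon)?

Tyr: 2 codons.
Ala: 4 codons.
Thr: 4 codons.
Asp: 2 codons.
Glu: 2 codons.
Cys: 2 codons.
His: 2 codons.
Tyr: 2 codons.
2 × 4 × 4 × 2 × 2 × 2 × 2 × 2 = 1024.

1024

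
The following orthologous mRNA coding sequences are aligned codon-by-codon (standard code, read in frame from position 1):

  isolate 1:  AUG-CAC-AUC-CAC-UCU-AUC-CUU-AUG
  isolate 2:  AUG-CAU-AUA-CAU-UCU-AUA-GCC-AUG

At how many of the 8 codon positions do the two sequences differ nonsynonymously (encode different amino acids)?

Codon 1: AUG Met / AUG Met — identical.
Codon 2: CAC His / CAU His — synonymous.
Codon 3: AUC Ile / AUA Ile — synonymous.
Codon 4: CAC His / CAU His — synonymous.
Codon 5: UCU Ser / UCU Ser — identical.
Codon 6: AUC Ile / AUA Ile — synonymous.
Codon 7: CUU Leu / GCC Ala — nonsynonymous.
Codon 8: AUG Met / AUG Met — identical.
Nonsynonymous differences: 1.

1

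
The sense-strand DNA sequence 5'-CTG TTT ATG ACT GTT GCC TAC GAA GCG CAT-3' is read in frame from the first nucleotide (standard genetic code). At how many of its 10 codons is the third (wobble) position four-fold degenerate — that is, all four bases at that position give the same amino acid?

Codon 1 CTG (Leu): third position 4-fold.
Codon 2 TTT (Phe): third position 2-fold.
Codon 3 ATG (Met): third position 1-fold.
Codon 4 ACT (Thr): third position 4-fold.
Codon 5 GTT (Val): third position 4-fold.
Codon 6 GCC (Ala): third position 4-fold.
Codon 7 TAC (Tyr): third position 2-fold.
Codon 8 GAA (Glu): third position 2-fold.
Codon 9 GCG (Ala): third position 4-fold.
Codon 10 CAT (His): third position 2-fold.
Four-fold degenerate third positions: 5.

5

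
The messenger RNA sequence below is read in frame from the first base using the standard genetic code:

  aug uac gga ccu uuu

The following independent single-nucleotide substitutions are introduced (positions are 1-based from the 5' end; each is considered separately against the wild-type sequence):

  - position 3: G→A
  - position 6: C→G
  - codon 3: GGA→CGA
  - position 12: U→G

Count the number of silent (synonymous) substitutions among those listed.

Codon 1: AUG (Met) → AUA (Ile) — missense.
Codon 2: UAC (Tyr) → UAG (Stop) — nonsense.
Codon 3: GGA (Gly) → CGA (Arg) — missense.
Codon 4: CCU (Pro) → CCG (Pro) — synonymous.
Synonymous: 1 of 4.

1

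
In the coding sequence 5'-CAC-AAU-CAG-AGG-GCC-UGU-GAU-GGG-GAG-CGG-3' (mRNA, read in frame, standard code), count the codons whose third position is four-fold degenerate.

Codon 1 CAC (His): third position 2-fold.
Codon 2 AAU (Asn): third position 2-fold.
Codon 3 CAG (Gln): third position 2-fold.
Codon 4 AGG (Arg): third position 2-fold.
Codon 5 GCC (Ala): third position 4-fold.
Codon 6 UGU (Cys): third position 2-fold.
Codon 7 GAU (Asp): third position 2-fold.
Codon 8 GGG (Gly): third position 4-fold.
Codon 9 GAG (Glu): third position 2-fold.
Codon 10 CGG (Arg): third position 4-fold.
Four-fold degenerate third positions: 3.

3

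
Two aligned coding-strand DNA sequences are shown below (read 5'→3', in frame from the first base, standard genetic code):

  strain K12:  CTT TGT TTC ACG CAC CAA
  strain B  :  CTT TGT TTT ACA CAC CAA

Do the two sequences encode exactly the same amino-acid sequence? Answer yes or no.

Codon 1: CTT Leu / CTT Leu — identical.
Codon 2: TGT Cys / TGT Cys — identical.
Codon 3: TTC Phe / TTT Phe — synonymous.
Codon 4: ACG Thr / ACA Thr — synonymous.
Codon 5: CAC His / CAC His — identical.
Codon 6: CAA Gln / CAA Gln — identical.
Nonsynonymous differences: 0 → same protein.

yes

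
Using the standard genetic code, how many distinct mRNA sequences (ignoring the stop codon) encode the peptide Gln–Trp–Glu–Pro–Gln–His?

64

Gln: 2 codons.
Trp: 1 codon.
Glu: 2 codons.
Pro: 4 codons.
Gln: 2 codons.
His: 2 codons.
2 × 1 × 2 × 4 × 2 × 2 = 64.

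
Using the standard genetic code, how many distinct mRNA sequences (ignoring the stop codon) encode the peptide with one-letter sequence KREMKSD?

Lys: 2 codons.
Arg: 6 codons.
Glu: 2 codons.
Met: 1 codon.
Lys: 2 codons.
Ser: 6 codons.
Asp: 2 codons.
2 × 6 × 2 × 1 × 2 × 6 × 2 = 576.

576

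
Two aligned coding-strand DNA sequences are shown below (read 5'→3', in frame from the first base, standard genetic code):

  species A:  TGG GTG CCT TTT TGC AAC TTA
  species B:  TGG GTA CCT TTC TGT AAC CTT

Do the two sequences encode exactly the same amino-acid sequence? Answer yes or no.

yes

Codon 1: TGG Trp / TGG Trp — identical.
Codon 2: GTG Val / GTA Val — synonymous.
Codon 3: CCT Pro / CCT Pro — identical.
Codon 4: TTT Phe / TTC Phe — synonymous.
Codon 5: TGC Cys / TGT Cys — synonymous.
Codon 6: AAC Asn / AAC Asn — identical.
Codon 7: TTA Leu / CTT Leu — synonymous.
Nonsynonymous differences: 0 → same protein.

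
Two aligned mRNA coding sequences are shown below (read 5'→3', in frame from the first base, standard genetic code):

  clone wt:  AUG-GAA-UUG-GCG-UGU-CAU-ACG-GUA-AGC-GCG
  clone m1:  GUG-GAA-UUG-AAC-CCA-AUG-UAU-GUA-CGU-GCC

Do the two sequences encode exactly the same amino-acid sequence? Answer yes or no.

no

Codon 1: AUG Met / GUG Val — nonsynonymous.
Codon 2: GAA Glu / GAA Glu — identical.
Codon 3: UUG Leu / UUG Leu — identical.
Codon 4: GCG Ala / AAC Asn — nonsynonymous.
Codon 5: UGU Cys / CCA Pro — nonsynonymous.
Codon 6: CAU His / AUG Met — nonsynonymous.
Codon 7: ACG Thr / UAU Tyr — nonsynonymous.
Codon 8: GUA Val / GUA Val — identical.
Codon 9: AGC Ser / CGU Arg — nonsynonymous.
Codon 10: GCG Ala / GCC Ala — synonymous.
Nonsynonymous differences: 6 → different protein.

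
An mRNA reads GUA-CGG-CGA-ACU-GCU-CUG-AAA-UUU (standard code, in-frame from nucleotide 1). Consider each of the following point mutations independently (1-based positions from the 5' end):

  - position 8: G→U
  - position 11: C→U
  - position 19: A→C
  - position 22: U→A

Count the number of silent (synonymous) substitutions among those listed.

Codon 3: CGA (Arg) → CUA (Leu) — missense.
Codon 4: ACU (Thr) → AUU (Ile) — missense.
Codon 7: AAA (Lys) → CAA (Gln) — missense.
Codon 8: UUU (Phe) → AUU (Ile) — missense.
Synonymous: 0 of 4.

0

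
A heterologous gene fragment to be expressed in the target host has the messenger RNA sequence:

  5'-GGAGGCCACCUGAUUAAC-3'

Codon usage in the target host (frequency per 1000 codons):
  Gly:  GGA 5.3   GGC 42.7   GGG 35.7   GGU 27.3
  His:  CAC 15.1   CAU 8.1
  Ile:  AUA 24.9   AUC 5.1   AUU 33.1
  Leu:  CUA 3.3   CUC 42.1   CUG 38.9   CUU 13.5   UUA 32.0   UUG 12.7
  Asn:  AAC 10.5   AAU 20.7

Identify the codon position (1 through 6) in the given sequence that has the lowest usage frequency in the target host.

1

Codon 1 GGA (Gly): 5.3 per 1000.
Codon 2 GGC (Gly): 42.7 per 1000.
Codon 3 CAC (His): 15.1 per 1000.
Codon 4 CUG (Leu): 38.9 per 1000.
Codon 5 AUU (Ile): 33.1 per 1000.
Codon 6 AAC (Asn): 10.5 per 1000.
Lowest frequency is 5.3 at codon 1.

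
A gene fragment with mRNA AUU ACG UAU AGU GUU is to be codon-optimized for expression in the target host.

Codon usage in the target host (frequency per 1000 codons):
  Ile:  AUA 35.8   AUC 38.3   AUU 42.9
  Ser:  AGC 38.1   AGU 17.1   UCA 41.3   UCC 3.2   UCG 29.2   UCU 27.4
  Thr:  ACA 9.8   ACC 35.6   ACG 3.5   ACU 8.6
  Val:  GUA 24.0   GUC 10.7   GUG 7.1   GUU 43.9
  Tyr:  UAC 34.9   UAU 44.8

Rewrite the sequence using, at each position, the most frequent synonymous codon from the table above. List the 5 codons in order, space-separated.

Codon 1 (Ile): best is AUU at 42.9.
Codon 2 (Thr): best is ACC at 35.6.
Codon 3 (Tyr): best is UAU at 44.8.
Codon 4 (Ser): best is UCA at 41.3.
Codon 5 (Val): best is GUU at 43.9.

AUU ACC UAU UCA GUU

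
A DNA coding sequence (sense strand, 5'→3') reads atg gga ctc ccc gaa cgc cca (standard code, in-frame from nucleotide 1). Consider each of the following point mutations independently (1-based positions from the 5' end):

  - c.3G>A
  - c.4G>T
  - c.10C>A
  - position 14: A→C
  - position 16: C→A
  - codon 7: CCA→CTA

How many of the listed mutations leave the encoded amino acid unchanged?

0

Codon 1: ATG (Met) → ATA (Ile) — missense.
Codon 2: GGA (Gly) → TGA (Stop) — nonsense.
Codon 4: CCC (Pro) → ACC (Thr) — missense.
Codon 5: GAA (Glu) → GCA (Ala) — missense.
Codon 6: CGC (Arg) → AGC (Ser) — missense.
Codon 7: CCA (Pro) → CTA (Leu) — missense.
Synonymous: 0 of 6.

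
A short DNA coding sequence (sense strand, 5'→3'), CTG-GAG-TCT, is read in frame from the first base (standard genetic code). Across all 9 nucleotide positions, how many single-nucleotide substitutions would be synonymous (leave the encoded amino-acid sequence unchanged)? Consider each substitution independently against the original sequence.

8

Codon 1 (CTG, Leu): 4 synonymous substitutions.
Codon 2 (GAG, Glu): 1 synonymous substitution.
Codon 3 (TCT, Ser): 3 synonymous substitutions.
Total: 4 + 1 + 3 = 8.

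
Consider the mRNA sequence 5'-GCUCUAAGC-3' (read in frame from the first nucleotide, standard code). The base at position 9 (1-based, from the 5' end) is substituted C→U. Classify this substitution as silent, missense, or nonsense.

silent

Position 9 falls in codon 3: AGC → Ser.
After the substitution the codon is AGU → Ser.
Both encode Ser, so the change is synonymous.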